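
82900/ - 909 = - 82900/909= -91.20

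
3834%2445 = 1389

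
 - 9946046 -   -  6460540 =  - 3485506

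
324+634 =958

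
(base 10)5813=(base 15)1ac8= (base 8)13265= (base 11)4405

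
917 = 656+261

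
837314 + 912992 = 1750306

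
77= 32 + 45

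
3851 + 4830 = 8681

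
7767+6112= 13879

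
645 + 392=1037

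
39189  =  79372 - 40183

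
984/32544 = 41/1356 = 0.03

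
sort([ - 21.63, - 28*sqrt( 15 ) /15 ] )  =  [ - 21.63, - 28*sqrt( 15)/15 ]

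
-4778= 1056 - 5834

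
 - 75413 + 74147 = - 1266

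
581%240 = 101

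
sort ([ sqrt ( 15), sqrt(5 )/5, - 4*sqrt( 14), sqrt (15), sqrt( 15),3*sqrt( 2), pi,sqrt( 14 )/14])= [ - 4*sqrt( 14), sqrt( 14) /14, sqrt(5 ) /5, pi,sqrt ( 15), sqrt(15), sqrt ( 15) , 3*sqrt( 2) ]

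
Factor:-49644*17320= - 859834080 = - 2^5*3^2*5^1*7^1 * 197^1*433^1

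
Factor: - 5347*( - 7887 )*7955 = 3^1*5^1*11^1 * 37^1 * 43^1*239^1*5347^1 = 335476581495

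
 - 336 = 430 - 766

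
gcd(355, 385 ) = 5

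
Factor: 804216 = 2^3 * 3^1 * 7^1*4787^1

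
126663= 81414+45249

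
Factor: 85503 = 3^1* 11^1 * 2591^1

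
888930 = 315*2822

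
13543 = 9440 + 4103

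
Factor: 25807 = 131^1 *197^1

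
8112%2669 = 105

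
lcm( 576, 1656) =13248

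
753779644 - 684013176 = 69766468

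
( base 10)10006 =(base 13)4729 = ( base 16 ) 2716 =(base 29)bq1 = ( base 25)G06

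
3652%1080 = 412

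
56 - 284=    - 228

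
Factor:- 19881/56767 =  - 3^2 * 47^2 * 56767^( - 1 ) 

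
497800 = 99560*5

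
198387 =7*28341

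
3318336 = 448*7407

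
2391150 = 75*31882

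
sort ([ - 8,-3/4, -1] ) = [-8, - 1, -3/4] 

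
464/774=232/387 = 0.60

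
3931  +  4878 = 8809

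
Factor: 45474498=2^1*3^2*2526361^1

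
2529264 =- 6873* ( - 368) 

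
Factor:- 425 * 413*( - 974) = 2^1  *5^2*7^1*17^1*59^1*487^1 = 170961350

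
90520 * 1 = 90520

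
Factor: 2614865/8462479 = 5^1*11^1*47543^1 * 8462479^( -1 ) 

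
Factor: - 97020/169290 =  - 2^1 * 3^( - 2 )*7^2*19^( - 1 ) = - 98/171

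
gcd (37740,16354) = 1258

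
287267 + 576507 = 863774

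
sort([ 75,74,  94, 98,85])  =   [74,75, 85, 94  ,  98]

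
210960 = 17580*12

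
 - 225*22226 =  - 5000850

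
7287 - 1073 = 6214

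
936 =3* 312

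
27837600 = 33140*840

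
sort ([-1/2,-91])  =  [- 91, - 1/2]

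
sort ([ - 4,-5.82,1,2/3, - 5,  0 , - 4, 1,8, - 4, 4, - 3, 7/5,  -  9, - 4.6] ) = [ - 9, - 5.82, - 5, - 4.6, -4,-4, - 4,-3, 0,2/3, 1, 1, 7/5,4,8] 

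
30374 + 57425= 87799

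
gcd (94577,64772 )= 1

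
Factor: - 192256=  -2^8*751^1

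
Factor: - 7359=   -  3^1*11^1 * 223^1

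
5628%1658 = 654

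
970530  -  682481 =288049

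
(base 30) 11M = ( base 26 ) 1ag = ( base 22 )1l6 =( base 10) 952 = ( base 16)3b8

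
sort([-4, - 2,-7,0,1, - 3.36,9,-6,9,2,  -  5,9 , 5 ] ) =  [ -7,-6, -5, - 4, - 3.36 ,-2 , 0,  1, 2, 5, 9,9,9 ] 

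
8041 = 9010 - 969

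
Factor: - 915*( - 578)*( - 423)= - 223712010  =  - 2^1*3^3*5^1*17^2*47^1*61^1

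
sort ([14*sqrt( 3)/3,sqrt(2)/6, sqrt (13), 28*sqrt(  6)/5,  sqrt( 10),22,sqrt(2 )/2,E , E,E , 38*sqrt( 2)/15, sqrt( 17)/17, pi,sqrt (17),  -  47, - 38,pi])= [ - 47, - 38,sqrt( 2)/6,sqrt (17) /17, sqrt( 2)/2,  E,E,  E,pi, pi,sqrt(10 ), 38*sqrt( 2) /15,sqrt( 13), sqrt( 17 ),  14*sqrt(3 ) /3,28*sqrt( 6 ) /5, 22] 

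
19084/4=4771 = 4771.00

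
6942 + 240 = 7182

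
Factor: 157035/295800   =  2^ ( - 3)*5^( - 1)*17^( - 1 )*19^2 = 361/680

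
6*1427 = 8562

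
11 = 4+7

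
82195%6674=2107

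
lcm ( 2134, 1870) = 181390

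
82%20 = 2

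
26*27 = 702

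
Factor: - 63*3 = -3^3*7^1 = - 189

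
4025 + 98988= 103013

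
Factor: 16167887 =16167887^1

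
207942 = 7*29706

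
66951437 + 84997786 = 151949223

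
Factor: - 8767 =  - 11^1*797^1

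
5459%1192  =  691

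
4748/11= 4748/11 = 431.64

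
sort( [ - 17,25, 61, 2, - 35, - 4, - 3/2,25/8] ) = [ - 35, - 17,-4, - 3/2, 2,  25/8, 25,61]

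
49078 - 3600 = 45478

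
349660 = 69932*5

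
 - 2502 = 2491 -4993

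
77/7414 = 7/674 = 0.01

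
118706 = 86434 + 32272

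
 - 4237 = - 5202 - -965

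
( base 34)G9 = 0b1000101001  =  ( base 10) 553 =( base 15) 26D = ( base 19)1a2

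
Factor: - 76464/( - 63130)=648/535=2^3 * 3^4*5^ (- 1)*107^( - 1)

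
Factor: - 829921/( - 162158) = 2^(-1)*89^(  -  1)*911^1  =  911/178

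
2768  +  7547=10315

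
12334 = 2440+9894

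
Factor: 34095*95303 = 3249355785 = 3^1 * 5^1 * 13^1 * 2273^1*7331^1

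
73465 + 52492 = 125957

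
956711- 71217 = 885494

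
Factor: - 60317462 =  -2^1*17^1*1774043^1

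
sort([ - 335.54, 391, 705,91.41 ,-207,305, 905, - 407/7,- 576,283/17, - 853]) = [ - 853, - 576,-335.54, - 207, - 407/7, 283/17, 91.41,305, 391, 705, 905] 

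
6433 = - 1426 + 7859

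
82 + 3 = 85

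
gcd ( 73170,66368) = 2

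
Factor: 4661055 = 3^2 * 5^1*7^1*14797^1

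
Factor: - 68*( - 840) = 57120=2^5*3^1 *5^1*7^1*17^1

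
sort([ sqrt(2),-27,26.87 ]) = [ - 27,sqrt( 2 ),26.87]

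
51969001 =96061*541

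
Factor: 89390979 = 3^3*3310777^1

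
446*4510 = 2011460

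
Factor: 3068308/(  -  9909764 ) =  - 29^ ( - 1)*43^1 * 17839^1*85429^( -1) = - 767077/2477441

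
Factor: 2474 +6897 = 9371^1 = 9371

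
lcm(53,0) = 0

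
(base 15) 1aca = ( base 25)97f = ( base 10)5815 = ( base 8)13267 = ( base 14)2195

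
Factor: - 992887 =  - 7^2*23^1*881^1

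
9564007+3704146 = 13268153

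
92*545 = 50140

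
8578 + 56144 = 64722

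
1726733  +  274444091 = 276170824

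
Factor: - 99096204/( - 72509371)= 2^2*3^1 * 11^(  -  2 )  *599251^( - 1 ) * 8258017^1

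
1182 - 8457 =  - 7275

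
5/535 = 1/107 = 0.01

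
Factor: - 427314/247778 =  - 933/541=- 3^1*311^1*541^( -1 )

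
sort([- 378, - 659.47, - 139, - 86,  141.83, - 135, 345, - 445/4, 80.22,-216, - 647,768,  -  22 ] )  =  [  -  659.47, - 647, - 378, - 216, - 139, - 135, - 445/4,  -  86, - 22,80.22, 141.83, 345, 768 ] 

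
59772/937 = 59772/937 = 63.79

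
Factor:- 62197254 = -2^1 * 3^3*7^1*17^1*9679^1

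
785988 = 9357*84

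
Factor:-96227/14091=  - 3^( - 1) * 7^(-1)*11^(- 1) * 41^1*61^(  -  1) * 2347^1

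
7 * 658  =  4606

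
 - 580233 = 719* ( - 807)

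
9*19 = 171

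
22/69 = 22/69 = 0.32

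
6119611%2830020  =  459571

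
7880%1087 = 271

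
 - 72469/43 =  - 72469/43=   -1685.33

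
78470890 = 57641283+20829607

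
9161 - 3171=5990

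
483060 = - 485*(-996) 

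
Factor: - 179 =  - 179^1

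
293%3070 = 293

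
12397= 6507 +5890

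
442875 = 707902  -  265027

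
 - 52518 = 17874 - 70392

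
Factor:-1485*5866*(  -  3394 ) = 29565167940 = 2^2*3^3*5^1*7^1*11^1*419^1*1697^1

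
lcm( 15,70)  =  210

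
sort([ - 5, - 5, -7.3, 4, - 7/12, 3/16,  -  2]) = [ -7.3, -5,- 5, -2, -7/12, 3/16, 4]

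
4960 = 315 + 4645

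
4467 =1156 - - 3311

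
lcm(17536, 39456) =157824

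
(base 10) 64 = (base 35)1t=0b1000000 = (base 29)26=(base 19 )37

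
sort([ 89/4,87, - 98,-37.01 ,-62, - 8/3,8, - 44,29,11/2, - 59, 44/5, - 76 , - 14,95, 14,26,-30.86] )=[-98 , - 76,-62, - 59,-44, - 37.01,-30.86, - 14, -8/3, 11/2,8, 44/5,  14,89/4, 26,29, 87,95 ]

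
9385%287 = 201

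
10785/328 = 32 + 289/328= 32.88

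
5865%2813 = 239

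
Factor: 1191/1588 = 3/4 = 2^(  -  2) * 3^1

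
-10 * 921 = -9210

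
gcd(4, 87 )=1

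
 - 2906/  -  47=61 + 39/47 = 61.83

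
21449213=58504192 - 37054979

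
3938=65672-61734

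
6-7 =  - 1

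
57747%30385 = 27362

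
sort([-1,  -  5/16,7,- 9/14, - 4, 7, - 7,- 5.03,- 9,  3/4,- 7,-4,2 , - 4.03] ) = [ - 9,-7, -7,- 5.03 , - 4.03, - 4,-4, - 1, - 9/14, - 5/16,3/4,  2,7, 7 ]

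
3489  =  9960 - 6471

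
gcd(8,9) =1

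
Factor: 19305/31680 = 2^( - 6 )*3^1*13^1 =39/64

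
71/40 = 71/40 = 1.77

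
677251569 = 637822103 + 39429466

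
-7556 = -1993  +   - 5563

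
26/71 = 26/71 = 0.37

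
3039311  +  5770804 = 8810115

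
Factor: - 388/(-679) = 2^2 * 7^( - 1) = 4/7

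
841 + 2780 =3621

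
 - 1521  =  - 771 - 750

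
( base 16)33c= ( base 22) 1fe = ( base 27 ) 13I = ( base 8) 1474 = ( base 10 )828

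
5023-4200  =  823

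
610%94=46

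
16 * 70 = 1120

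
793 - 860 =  - 67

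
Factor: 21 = 3^1*7^1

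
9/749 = 9/749  =  0.01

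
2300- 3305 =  - 1005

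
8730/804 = 10  +  115/134 =10.86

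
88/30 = 2 + 14/15 = 2.93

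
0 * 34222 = 0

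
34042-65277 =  - 31235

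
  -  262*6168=-1616016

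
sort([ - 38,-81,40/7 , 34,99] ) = [-81, - 38,40/7,  34,99]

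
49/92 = 49/92 = 0.53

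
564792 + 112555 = 677347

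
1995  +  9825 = 11820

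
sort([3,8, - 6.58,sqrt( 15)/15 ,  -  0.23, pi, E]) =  [-6.58, -0.23, sqrt( 15 ) /15, E,3,pi,8]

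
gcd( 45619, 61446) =931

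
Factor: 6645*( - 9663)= - 64210635 =- 3^2 * 5^1*443^1*3221^1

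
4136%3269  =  867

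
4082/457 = 8 + 426/457 = 8.93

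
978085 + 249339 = 1227424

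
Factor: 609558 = 2^1*3^1 * 19^1 * 5347^1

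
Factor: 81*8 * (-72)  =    -  46656 = - 2^6*3^6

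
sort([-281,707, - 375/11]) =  [ - 281 , - 375/11, 707]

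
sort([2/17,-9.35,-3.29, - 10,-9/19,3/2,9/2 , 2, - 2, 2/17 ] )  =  [  -  10,  -  9.35 ,-3.29,- 2 , - 9/19, 2/17 , 2/17,3/2, 2, 9/2]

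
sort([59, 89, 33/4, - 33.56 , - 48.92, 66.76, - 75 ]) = [ - 75, - 48.92, - 33.56, 33/4, 59,66.76,89]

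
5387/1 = 5387=5387.00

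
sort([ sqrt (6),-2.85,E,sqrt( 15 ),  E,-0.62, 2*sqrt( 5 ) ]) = [  -  2.85 , - 0.62, sqrt( 6), E,E, sqrt (15), 2 *sqrt ( 5 ) ]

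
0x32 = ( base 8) 62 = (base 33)1h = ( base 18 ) 2E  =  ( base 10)50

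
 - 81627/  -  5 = 16325+2/5=16325.40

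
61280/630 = 6128/63 =97.27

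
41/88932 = 41/88932 = 0.00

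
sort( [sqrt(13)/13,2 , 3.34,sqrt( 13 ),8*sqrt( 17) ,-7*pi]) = [ - 7*pi , sqrt(13) /13,2, 3.34,  sqrt(13 ),8 *sqrt(17)]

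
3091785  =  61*50685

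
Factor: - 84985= - 5^1*23^1* 739^1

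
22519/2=22519/2  =  11259.50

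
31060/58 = 15530/29=535.52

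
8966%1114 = 54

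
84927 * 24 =2038248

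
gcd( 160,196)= 4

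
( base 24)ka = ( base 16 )1ea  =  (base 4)13222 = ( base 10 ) 490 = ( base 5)3430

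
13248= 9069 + 4179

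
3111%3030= 81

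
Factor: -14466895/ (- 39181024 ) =2^( - 5 )  *  5^1 * 31^(-1)*127^( - 1) * 311^( - 1)*2893379^1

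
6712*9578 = 64287536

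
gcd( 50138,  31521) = 1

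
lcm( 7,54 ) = 378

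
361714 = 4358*83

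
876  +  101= 977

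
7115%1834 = 1613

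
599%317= 282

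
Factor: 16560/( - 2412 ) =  - 460/67 = -  2^2*5^1*23^1*67^( - 1 ) 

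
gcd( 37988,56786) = 2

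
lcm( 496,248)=496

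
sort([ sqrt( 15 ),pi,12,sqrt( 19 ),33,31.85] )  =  [pi,sqrt (15),sqrt( 19 ),12,31.85,33 ]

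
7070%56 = 14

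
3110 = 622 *5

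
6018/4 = 3009/2 = 1504.50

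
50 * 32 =1600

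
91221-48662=42559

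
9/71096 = 9/71096 = 0.00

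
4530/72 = 62 + 11/12 = 62.92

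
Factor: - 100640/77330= -272/209 = - 2^4*11^(- 1)*17^1*19^(-1)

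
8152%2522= 586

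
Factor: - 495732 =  - 2^2 * 3^1 * 109^1* 379^1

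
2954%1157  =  640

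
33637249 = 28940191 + 4697058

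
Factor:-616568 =-2^3*37^1*2083^1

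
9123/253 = 36 + 15/253=36.06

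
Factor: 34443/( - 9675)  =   - 89/25  =  -5^( - 2 )*89^1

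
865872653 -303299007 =562573646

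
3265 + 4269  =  7534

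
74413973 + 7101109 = 81515082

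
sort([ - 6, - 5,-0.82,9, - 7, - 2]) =[-7,- 6, - 5,-2,-0.82,9]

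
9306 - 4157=5149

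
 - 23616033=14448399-38064432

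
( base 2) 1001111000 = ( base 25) 107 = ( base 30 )L2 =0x278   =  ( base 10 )632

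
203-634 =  - 431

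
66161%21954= 299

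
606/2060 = 303/1030 = 0.29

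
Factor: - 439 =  - 439^1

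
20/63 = 20/63 = 0.32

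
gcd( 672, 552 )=24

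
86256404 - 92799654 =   -  6543250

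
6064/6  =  1010+2/3 = 1010.67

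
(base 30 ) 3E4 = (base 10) 3124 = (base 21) 71g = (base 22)6a0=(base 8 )6064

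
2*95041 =190082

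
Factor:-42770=-2^1* 5^1*7^1 *13^1*47^1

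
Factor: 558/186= 3 = 3^1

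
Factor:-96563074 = - 2^1*167^1*289111^1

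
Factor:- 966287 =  - 7^1*  138041^1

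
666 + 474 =1140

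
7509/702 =10 + 163/234 =10.70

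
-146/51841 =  - 146/51841 = - 0.00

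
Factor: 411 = 3^1*137^1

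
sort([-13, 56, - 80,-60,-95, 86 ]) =[-95,-80,-60,-13,  56,86] 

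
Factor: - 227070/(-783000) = 29/100= 2^(  -  2 )*5^( - 2)*29^1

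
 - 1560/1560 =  - 1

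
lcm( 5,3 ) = 15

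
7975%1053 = 604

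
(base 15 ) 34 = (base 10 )49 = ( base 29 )1K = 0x31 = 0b110001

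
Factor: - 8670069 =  - 3^2*963341^1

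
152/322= 76/161 = 0.47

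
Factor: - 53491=-149^1*359^1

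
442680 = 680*651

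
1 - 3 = -2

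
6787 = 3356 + 3431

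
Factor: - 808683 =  - 3^1*269561^1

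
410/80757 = 410/80757=0.01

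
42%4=2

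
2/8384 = 1/4192 = 0.00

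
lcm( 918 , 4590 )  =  4590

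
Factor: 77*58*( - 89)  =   - 2^1*7^1*11^1 * 29^1*89^1 = - 397474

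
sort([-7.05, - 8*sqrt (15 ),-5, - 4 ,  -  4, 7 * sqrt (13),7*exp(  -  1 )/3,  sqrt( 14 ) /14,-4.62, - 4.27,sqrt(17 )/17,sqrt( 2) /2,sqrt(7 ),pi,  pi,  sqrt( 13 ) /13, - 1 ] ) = [  -  8*sqrt( 15 ), - 7.05, - 5, - 4.62, -4.27,-4, - 4 , -1,sqrt(17)/17, sqrt (14)/14,sqrt(13) /13,sqrt( 2 )/2, 7*exp( - 1 ) /3, sqrt( 7), pi,pi, 7*sqrt ( 13 ) ] 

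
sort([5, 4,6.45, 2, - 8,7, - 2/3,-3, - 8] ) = [ - 8, - 8 ,-3, - 2/3,2,4, 5, 6.45,7 ] 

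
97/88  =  1+9/88 = 1.10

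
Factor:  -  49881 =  - 3^1*13^1 * 1279^1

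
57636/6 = 9606 =9606.00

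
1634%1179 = 455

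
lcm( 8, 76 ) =152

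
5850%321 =72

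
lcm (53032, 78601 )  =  4401656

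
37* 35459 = 1311983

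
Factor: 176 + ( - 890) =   -  2^1*3^1*7^1*17^1 =-714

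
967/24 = 967/24 = 40.29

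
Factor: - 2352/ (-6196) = 2^2*3^1*7^2*1549^( - 1) = 588/1549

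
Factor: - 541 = - 541^1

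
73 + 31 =104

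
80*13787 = 1102960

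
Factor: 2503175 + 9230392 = 11733567= 3^1*241^1*16229^1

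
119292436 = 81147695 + 38144741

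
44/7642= 22/3821 = 0.01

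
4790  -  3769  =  1021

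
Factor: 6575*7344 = 48286800  =  2^4 * 3^3* 5^2*17^1*263^1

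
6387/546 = 2129/182 =11.70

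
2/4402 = 1/2201 = 0.00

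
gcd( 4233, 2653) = 1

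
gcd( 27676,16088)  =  4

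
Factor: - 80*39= - 3120 = - 2^4 * 3^1 * 5^1 * 13^1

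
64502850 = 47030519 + 17472331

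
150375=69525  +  80850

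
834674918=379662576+455012342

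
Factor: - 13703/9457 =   -  71/49 = - 7^( - 2)*71^1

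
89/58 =89/58 = 1.53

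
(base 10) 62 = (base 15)42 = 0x3E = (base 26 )2A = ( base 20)32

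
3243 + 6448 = 9691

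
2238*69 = 154422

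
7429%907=173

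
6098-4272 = 1826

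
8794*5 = 43970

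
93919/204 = 460 + 79/204 = 460.39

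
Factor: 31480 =2^3*5^1*787^1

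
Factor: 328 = 2^3*41^1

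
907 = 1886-979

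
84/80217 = 28/26739 = 0.00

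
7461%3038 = 1385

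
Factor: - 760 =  - 2^3*5^1 * 19^1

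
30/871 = 30/871= 0.03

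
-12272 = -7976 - 4296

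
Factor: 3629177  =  17^1*213481^1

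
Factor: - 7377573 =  - 3^1*7^1*79^1*4447^1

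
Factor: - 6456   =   - 2^3 * 3^1*269^1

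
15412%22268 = 15412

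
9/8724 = 3/2908 = 0.00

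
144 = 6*24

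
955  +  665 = 1620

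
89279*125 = 11159875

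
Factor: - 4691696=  - 2^4*97^1*3023^1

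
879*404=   355116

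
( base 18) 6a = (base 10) 118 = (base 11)a8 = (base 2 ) 1110110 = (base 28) 46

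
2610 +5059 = 7669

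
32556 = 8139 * 4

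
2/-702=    - 1 +350/351 = - 0.00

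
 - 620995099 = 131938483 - 752933582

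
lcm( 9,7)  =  63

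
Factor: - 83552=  - 2^5*7^1*373^1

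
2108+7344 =9452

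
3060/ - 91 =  - 34+34/91=- 33.63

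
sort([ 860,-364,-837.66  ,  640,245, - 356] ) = [-837.66,-364,  -  356,245,640, 860]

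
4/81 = 4/81 = 0.05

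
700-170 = 530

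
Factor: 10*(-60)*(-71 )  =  42600= 2^3*3^1*5^2*71^1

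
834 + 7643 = 8477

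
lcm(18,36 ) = 36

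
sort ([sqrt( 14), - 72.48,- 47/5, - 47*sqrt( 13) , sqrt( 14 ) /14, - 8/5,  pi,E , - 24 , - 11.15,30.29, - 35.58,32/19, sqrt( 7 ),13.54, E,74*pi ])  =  [ - 47*sqrt( 13), - 72.48, - 35.58, - 24, - 11.15, - 47/5, - 8/5,sqrt( 14) /14, 32/19,sqrt( 7 ),  E,E,pi,sqrt( 14 ), 13.54,  30.29, 74 * pi] 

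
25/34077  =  25/34077 = 0.00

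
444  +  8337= 8781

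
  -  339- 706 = -1045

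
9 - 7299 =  - 7290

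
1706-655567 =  - 653861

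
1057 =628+429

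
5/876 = 5/876 = 0.01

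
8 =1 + 7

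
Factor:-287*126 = - 2^1*3^2*7^2*41^1 = - 36162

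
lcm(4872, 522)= 14616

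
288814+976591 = 1265405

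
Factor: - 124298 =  - 2^1 *19^1 * 3271^1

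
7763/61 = 7763/61 = 127.26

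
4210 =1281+2929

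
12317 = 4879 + 7438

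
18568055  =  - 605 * (- 30691) 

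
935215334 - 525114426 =410100908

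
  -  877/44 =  - 20 + 3/44=- 19.93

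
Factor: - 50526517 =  - 2273^1*22229^1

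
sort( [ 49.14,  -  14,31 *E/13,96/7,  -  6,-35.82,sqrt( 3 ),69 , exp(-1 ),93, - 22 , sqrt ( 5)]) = [-35.82,  -  22, -14, - 6,exp(-1 ),  sqrt(3 ), sqrt(5),31*E/13,96/7 , 49.14, 69, 93]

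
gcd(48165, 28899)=9633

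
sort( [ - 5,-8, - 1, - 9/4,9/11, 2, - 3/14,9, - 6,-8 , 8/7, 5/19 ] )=[ - 8,-8, - 6,  -  5 , - 9/4, - 1, -3/14, 5/19,  9/11, 8/7,2, 9]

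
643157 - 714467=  - 71310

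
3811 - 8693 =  - 4882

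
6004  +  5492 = 11496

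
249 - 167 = 82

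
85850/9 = 9538 + 8/9= 9538.89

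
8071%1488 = 631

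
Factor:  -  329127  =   - 3^1*31^1*3539^1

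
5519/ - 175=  - 5519/175 = - 31.54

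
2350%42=40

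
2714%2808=2714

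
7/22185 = 7/22185 =0.00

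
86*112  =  9632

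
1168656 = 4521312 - 3352656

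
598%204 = 190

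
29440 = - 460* (  -  64) 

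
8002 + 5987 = 13989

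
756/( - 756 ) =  - 1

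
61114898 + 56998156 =118113054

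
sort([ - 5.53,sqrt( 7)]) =[ - 5.53, sqrt(7 ) ]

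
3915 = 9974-6059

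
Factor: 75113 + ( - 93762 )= - 18649 = - 17^1*1097^1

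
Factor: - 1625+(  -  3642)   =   -23^1 * 229^1 = - 5267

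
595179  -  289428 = 305751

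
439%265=174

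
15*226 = 3390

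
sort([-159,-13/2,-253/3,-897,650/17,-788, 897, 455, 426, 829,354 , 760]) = [ - 897, - 788,-159, -253/3, - 13/2,650/17, 354, 426,455, 760, 829, 897 ]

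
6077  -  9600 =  - 3523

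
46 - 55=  - 9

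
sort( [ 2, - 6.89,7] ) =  [ - 6.89, 2,7]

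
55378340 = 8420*6577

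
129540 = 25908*5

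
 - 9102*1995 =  - 18158490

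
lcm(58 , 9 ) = 522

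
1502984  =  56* 26839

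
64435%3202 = 395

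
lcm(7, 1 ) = 7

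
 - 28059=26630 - 54689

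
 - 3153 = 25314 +-28467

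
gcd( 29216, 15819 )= 1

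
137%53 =31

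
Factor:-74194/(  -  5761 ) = 2^1 *7^( - 1)  *823^(  -  1)*37097^1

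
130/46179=130/46179 = 0.00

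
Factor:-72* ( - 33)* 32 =76032 = 2^8*3^3*11^1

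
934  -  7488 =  - 6554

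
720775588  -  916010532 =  - 195234944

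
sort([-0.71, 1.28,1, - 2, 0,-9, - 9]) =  [ - 9,-9,-2, - 0.71,0,1, 1.28 ]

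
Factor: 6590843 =7^2 *134507^1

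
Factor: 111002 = 2^1*55501^1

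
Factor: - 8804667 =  - 3^1*757^1*3877^1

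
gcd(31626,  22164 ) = 6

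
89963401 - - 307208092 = 397171493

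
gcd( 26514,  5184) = 54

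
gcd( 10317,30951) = 10317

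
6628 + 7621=14249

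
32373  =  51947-19574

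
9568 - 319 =9249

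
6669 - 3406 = 3263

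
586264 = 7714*76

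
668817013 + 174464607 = 843281620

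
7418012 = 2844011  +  4574001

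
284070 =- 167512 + 451582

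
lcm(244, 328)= 20008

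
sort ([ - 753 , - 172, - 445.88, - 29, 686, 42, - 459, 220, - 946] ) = [ - 946, - 753 ,-459, - 445.88,-172,- 29,  42, 220,686]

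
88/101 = 88/101 = 0.87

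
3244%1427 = 390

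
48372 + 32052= 80424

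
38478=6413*6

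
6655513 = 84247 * 79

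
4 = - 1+5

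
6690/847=6690/847 = 7.90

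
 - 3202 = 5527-8729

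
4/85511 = 4/85511 = 0.00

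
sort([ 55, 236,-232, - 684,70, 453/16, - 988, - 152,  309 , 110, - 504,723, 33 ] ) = [ - 988,-684,-504, - 232, - 152, 453/16,33,55, 70,110,236,309,  723]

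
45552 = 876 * 52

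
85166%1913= 994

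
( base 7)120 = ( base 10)63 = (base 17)3C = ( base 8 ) 77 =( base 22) 2j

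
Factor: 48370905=3^3 * 5^1*11^1*32573^1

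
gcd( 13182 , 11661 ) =507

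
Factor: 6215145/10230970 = 2^( - 1 )*3^1*367^1*613^ ( - 1 )*1129^1* 1669^( - 1 ) = 1243029/2046194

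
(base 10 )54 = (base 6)130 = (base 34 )1K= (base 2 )110110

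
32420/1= 32420= 32420.00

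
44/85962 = 22/42981 = 0.00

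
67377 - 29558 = 37819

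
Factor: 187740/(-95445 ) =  - 596/303=- 2^2*3^( - 1 )*101^(-1) * 149^1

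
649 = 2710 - 2061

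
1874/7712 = 937/3856 = 0.24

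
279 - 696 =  - 417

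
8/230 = 4/115 = 0.03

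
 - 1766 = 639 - 2405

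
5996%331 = 38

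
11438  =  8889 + 2549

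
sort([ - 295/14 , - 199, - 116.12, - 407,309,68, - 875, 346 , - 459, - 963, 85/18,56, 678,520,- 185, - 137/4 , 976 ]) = [ - 963, - 875, - 459 , - 407, - 199,-185, - 116.12, - 137/4, - 295/14,  85/18,56, 68,309,346,520, 678,976] 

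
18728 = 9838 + 8890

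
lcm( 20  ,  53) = 1060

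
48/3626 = 24/1813 =0.01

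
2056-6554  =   - 4498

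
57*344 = 19608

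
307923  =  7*43989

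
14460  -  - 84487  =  98947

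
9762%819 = 753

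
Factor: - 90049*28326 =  - 2550727974 =- 2^1*3^1*17^1*4721^1*5297^1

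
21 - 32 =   -  11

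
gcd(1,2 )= 1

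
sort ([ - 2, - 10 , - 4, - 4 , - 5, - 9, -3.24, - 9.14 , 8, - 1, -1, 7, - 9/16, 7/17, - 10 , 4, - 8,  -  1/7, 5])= [ - 10,-10, - 9.14,-9 , - 8, - 5, - 4, - 4, - 3.24, - 2, - 1,- 1, - 9/16, - 1/7, 7/17, 4, 5,  7 , 8 ] 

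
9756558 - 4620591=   5135967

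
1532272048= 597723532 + 934548516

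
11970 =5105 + 6865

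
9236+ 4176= 13412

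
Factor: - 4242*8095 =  - 34338990  =  - 2^1*3^1*5^1*7^1*101^1*1619^1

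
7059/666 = 2353/222 = 10.60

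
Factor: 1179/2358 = 2^( - 1)  =  1/2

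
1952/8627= 1952/8627= 0.23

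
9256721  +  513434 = 9770155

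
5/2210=1/442 = 0.00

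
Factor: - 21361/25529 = - 7^( - 2)*41^1 =- 41/49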